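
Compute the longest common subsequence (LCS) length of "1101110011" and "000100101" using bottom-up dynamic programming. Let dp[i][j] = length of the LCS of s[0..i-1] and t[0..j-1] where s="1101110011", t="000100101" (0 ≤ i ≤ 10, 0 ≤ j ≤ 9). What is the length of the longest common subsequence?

   ''  0  0  0  1  0  0  1  0  1
''  0  0  0  0  0  0  0  0  0  0
 1  0  0  0  0  1  1  1  1  1  1
 1  0  0  0  0  1  1  1  2  2  2
 0  0  1  1  1  1  2  2  2  3  3
 1  0  1  1  1  2  2  2  3  3  4
 1  0  1  1  1  2  2  2  3  3  4
 1  0  1  1  1  2  2  2  3  3  4
 0  0  1  2  2  2  3  3  3  4  4
 0  0  1  2  3  3  3  4  4  4  4
 1  0  1  2  3  4  4  4  5  5  5
 1  0  1  2  3  4  4  4  5  5  6

6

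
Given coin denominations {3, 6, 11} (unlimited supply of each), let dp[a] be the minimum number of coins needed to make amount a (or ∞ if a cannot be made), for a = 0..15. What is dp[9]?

2

 a  0  1  2  3  4  5  6  7  8  9 10 11 12 13 14 15
dp  0  -  -  1  -  -  1  -  -  2  -  1  2  -  2  3
(- denotes ∞ / unreachable)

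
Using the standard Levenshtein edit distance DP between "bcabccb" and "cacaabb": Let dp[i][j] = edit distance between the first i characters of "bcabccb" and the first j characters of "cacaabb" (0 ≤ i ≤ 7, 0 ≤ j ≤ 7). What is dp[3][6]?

4

   ''  c  a  c  a  a  b  b
''  0  1  2  3  4  5  6  7
 b  1  1  2  3  4  5  5  6
 c  2  1  2  2  3  4  5  6
 a  3  2  1  2  2  3  4  5
 b  4  3  2  2  3  3  3  4
 c  5  4  3  2  3  4  4  4
 c  6  5  4  3  3  4  5  5
 b  7  6  5  4  4  4  4  5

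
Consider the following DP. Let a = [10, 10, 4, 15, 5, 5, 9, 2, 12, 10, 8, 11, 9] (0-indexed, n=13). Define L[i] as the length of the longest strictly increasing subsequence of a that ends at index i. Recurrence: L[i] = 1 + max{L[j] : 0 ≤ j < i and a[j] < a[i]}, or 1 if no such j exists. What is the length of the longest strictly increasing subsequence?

5

   i    0    1    2    3    4    5    6    7    8    9   10   11   12
a[i]   10   10    4   15    5    5    9    2   12   10    8   11    9
L[i]    1    1    1    2    2    2    3    1    4    4    3    5    4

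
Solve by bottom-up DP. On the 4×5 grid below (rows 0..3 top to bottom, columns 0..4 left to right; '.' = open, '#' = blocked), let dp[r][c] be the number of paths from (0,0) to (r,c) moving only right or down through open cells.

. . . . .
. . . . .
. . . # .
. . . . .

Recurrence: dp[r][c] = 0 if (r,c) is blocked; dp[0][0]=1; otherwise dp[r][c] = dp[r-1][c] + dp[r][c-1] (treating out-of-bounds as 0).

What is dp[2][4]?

5

r\c   0   1   2   3   4
  0   1   1   1   1   1
  1   1   2   3   4   5
  2   1   3   6   0   5
  3   1   4  10  10  15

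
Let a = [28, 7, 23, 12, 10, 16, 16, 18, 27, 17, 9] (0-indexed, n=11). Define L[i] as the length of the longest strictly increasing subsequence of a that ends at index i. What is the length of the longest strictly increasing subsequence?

5

   i    0    1    2    3    4    5    6    7    8    9   10
a[i]   28    7   23   12   10   16   16   18   27   17    9
L[i]    1    1    2    2    2    3    3    4    5    4    2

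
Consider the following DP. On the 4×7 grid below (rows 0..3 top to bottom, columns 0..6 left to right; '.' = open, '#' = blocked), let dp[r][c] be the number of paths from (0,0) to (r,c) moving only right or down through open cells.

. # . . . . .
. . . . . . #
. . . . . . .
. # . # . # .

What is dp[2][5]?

r\c   0   1   2   3   4   5   6
  0   1   0   0   0   0   0   0
  1   1   1   1   1   1   1   0
  2   1   2   3   4   5   6   6
  3   1   0   3   0   5   0   6

6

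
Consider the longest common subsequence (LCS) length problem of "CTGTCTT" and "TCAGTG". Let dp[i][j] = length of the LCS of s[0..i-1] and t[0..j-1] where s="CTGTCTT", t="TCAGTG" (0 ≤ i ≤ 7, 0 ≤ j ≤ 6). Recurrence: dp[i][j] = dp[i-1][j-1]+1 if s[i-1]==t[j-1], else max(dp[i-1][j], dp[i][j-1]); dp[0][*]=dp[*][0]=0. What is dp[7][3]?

2

   ''  T  C  A  G  T  G
''  0  0  0  0  0  0  0
 C  0  0  1  1  1  1  1
 T  0  1  1  1  1  2  2
 G  0  1  1  1  2  2  3
 T  0  1  1  1  2  3  3
 C  0  1  2  2  2  3  3
 T  0  1  2  2  2  3  3
 T  0  1  2  2  2  3  3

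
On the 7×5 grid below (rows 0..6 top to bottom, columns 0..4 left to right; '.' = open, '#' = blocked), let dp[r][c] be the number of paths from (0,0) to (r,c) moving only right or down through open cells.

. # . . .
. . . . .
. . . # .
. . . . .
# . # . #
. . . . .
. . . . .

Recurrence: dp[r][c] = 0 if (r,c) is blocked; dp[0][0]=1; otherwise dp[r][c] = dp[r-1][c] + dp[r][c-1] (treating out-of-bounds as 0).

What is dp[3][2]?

6

r\c   0   1   2   3   4
  0   1   0   0   0   0
  1   1   1   1   1   1
  2   1   2   3   0   1
  3   1   3   6   6   7
  4   0   3   0   6   0
  5   0   3   3   9   9
  6   0   3   6  15  24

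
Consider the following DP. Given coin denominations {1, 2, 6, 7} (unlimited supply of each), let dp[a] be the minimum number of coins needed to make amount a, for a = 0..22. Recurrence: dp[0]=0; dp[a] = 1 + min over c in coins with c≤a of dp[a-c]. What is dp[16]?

 a  0  1  2  3  4  5  6  7  8  9 10 11 12 13 14 15 16 17 18 19 20 21 22
dp  0  1  1  2  2  3  1  1  2  2  3  3  2  2  2  3  3  4  3  3  3  3  4

3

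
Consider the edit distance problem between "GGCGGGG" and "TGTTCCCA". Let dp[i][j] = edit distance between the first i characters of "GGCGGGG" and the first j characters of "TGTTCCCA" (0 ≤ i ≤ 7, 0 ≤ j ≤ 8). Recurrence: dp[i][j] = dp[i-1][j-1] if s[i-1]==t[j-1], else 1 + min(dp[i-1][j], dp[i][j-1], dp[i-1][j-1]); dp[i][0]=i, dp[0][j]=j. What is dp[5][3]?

4

   ''  T  G  T  T  C  C  C  A
''  0  1  2  3  4  5  6  7  8
 G  1  1  1  2  3  4  5  6  7
 G  2  2  1  2  3  4  5  6  7
 C  3  3  2  2  3  3  4  5  6
 G  4  4  3  3  3  4  4  5  6
 G  5  5  4  4  4  4  5  5  6
 G  6  6  5  5  5  5  5  6  6
 G  7  7  6  6  6  6  6  6  7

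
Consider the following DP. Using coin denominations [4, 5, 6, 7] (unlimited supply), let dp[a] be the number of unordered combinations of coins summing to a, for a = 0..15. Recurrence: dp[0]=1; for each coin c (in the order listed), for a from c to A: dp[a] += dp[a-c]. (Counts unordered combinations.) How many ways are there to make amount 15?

after  coin     0     1     2     3     4     5     6     7     8     9    10    11    12    13    14    15
          4     1     0     0     0     1     0     0     0     1     0     0     0     1     0     0     0
          5     1     0     0     0     1     1     0     0     1     1     1     0     1     1     1     1
          6     1     0     0     0     1     1     1     0     1     1     2     1     2     1     2     2
          7     1     0     0     0     1     1     1     1     1     1     2     2     3     2     3     3

3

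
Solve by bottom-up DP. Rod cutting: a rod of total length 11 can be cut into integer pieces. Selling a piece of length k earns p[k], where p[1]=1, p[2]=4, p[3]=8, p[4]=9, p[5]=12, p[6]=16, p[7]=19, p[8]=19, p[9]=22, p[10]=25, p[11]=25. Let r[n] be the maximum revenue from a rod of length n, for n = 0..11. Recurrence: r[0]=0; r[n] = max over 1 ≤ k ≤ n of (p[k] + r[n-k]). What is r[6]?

16

   n    0    1    2    3    4    5    6    7    8    9   10   11
r[n]    0    1    4    8    9   12   16   19   20   24   27   28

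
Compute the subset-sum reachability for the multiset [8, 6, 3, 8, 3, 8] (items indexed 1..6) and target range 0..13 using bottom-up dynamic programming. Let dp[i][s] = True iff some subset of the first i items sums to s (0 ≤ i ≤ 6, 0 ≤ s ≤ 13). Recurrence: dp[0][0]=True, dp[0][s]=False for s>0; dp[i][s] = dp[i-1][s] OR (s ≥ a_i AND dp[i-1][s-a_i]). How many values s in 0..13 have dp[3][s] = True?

6

i\s   0   1   2   3   4   5   6   7   8   9  10  11  12  13
  0   T   F   F   F   F   F   F   F   F   F   F   F   F   F
  1   T   F   F   F   F   F   F   F   T   F   F   F   F   F
  2   T   F   F   F   F   F   T   F   T   F   F   F   F   F
  3   T   F   F   T   F   F   T   F   T   T   F   T   F   F
  4   T   F   F   T   F   F   T   F   T   T   F   T   F   F
  5   T   F   F   T   F   F   T   F   T   T   F   T   T   F
  6   T   F   F   T   F   F   T   F   T   T   F   T   T   F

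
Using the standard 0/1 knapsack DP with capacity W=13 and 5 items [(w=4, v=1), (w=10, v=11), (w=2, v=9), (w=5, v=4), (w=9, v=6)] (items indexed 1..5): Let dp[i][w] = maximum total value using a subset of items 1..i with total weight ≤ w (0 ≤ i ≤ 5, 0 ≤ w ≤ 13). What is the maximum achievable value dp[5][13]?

20

i\w   0   1   2   3   4   5   6   7   8   9  10  11  12  13
  0   0   0   0   0   0   0   0   0   0   0   0   0   0   0
  1   0   0   0   0   1   1   1   1   1   1   1   1   1   1
  2   0   0   0   0   1   1   1   1   1   1  11  11  11  11
  3   0   0   9   9   9   9  10  10  10  10  11  11  20  20
  4   0   0   9   9   9   9  10  13  13  13  13  14  20  20
  5   0   0   9   9   9   9  10  13  13  13  13  15  20  20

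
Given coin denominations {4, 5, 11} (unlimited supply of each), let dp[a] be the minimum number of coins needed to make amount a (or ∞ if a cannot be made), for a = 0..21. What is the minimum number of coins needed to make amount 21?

3

 a  0  1  2  3  4  5  6  7  8  9 10 11 12 13 14 15 16 17 18 19 20 21
dp  0  -  -  -  1  1  -  -  2  2  2  1  3  3  3  2  2  4  4  3  3  3
(- denotes ∞ / unreachable)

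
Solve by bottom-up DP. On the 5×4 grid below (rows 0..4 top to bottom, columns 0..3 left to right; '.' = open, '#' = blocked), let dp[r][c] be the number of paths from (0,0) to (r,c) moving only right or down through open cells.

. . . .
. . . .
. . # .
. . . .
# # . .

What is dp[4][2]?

r\c   0   1   2   3
  0   1   1   1   1
  1   1   2   3   4
  2   1   3   0   4
  3   1   4   4   8
  4   0   0   4  12

4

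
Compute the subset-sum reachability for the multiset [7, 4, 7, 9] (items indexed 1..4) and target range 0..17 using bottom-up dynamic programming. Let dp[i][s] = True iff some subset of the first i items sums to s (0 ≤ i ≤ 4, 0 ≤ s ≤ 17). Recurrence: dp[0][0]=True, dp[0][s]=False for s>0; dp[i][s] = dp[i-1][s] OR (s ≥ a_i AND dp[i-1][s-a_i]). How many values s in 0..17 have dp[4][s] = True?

8

i\s   0   1   2   3   4   5   6   7   8   9  10  11  12  13  14  15  16  17
  0   T   F   F   F   F   F   F   F   F   F   F   F   F   F   F   F   F   F
  1   T   F   F   F   F   F   F   T   F   F   F   F   F   F   F   F   F   F
  2   T   F   F   F   T   F   F   T   F   F   F   T   F   F   F   F   F   F
  3   T   F   F   F   T   F   F   T   F   F   F   T   F   F   T   F   F   F
  4   T   F   F   F   T   F   F   T   F   T   F   T   F   T   T   F   T   F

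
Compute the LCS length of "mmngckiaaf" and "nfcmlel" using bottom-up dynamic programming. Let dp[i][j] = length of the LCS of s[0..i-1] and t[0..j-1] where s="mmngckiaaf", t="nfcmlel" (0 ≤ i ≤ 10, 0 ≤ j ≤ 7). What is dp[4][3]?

   ''  n  f  c  m  l  e  l
''  0  0  0  0  0  0  0  0
 m  0  0  0  0  1  1  1  1
 m  0  0  0  0  1  1  1  1
 n  0  1  1  1  1  1  1  1
 g  0  1  1  1  1  1  1  1
 c  0  1  1  2  2  2  2  2
 k  0  1  1  2  2  2  2  2
 i  0  1  1  2  2  2  2  2
 a  0  1  1  2  2  2  2  2
 a  0  1  1  2  2  2  2  2
 f  0  1  2  2  2  2  2  2

1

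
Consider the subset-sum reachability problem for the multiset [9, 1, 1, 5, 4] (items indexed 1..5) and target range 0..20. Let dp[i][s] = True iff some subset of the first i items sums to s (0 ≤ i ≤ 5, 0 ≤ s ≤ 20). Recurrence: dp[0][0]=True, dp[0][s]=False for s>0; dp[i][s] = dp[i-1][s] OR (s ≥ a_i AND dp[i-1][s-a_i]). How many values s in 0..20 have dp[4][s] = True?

i\s   0   1   2   3   4   5   6   7   8   9  10  11  12  13  14  15  16  17  18  19  20
  0   T   F   F   F   F   F   F   F   F   F   F   F   F   F   F   F   F   F   F   F   F
  1   T   F   F   F   F   F   F   F   F   T   F   F   F   F   F   F   F   F   F   F   F
  2   T   T   F   F   F   F   F   F   F   T   T   F   F   F   F   F   F   F   F   F   F
  3   T   T   T   F   F   F   F   F   F   T   T   T   F   F   F   F   F   F   F   F   F
  4   T   T   T   F   F   T   T   T   F   T   T   T   F   F   T   T   T   F   F   F   F
  5   T   T   T   F   T   T   T   T   F   T   T   T   F   T   T   T   T   F   T   T   T

12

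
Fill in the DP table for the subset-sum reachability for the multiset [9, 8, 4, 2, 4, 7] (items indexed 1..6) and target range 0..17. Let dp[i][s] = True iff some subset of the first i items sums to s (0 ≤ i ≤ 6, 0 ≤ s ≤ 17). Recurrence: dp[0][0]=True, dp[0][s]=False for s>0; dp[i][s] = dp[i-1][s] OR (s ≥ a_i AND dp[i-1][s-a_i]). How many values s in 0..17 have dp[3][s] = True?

i\s   0   1   2   3   4   5   6   7   8   9  10  11  12  13  14  15  16  17
  0   T   F   F   F   F   F   F   F   F   F   F   F   F   F   F   F   F   F
  1   T   F   F   F   F   F   F   F   F   T   F   F   F   F   F   F   F   F
  2   T   F   F   F   F   F   F   F   T   T   F   F   F   F   F   F   F   T
  3   T   F   F   F   T   F   F   F   T   T   F   F   T   T   F   F   F   T
  4   T   F   T   F   T   F   T   F   T   T   T   T   T   T   T   T   F   T
  5   T   F   T   F   T   F   T   F   T   T   T   T   T   T   T   T   T   T
  6   T   F   T   F   T   F   T   T   T   T   T   T   T   T   T   T   T   T

7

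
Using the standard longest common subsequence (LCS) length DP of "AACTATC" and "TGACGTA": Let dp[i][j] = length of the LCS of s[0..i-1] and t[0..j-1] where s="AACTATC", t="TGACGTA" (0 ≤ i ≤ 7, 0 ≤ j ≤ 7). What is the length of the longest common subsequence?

4

   ''  T  G  A  C  G  T  A
''  0  0  0  0  0  0  0  0
 A  0  0  0  1  1  1  1  1
 A  0  0  0  1  1  1  1  2
 C  0  0  0  1  2  2  2  2
 T  0  1  1  1  2  2  3  3
 A  0  1  1  2  2  2  3  4
 T  0  1  1  2  2  2  3  4
 C  0  1  1  2  3  3  3  4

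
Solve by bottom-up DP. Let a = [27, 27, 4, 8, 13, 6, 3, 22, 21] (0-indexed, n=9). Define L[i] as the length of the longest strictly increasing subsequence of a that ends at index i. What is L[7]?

   i    0    1    2    3    4    5    6    7    8
a[i]   27   27    4    8   13    6    3   22   21
L[i]    1    1    1    2    3    2    1    4    4

4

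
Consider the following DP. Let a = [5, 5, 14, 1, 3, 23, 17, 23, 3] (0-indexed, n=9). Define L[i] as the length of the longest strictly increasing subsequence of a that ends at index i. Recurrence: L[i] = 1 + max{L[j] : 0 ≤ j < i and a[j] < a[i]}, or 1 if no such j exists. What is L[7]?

   i    0    1    2    3    4    5    6    7    8
a[i]    5    5   14    1    3   23   17   23    3
L[i]    1    1    2    1    2    3    3    4    2

4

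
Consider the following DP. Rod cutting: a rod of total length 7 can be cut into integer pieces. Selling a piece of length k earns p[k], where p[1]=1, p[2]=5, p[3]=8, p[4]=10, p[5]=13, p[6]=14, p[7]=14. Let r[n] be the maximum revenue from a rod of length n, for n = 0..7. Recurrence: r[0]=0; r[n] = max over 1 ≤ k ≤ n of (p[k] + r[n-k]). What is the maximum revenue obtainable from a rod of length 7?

18

   n    0    1    2    3    4    5    6    7
r[n]    0    1    5    8   10   13   16   18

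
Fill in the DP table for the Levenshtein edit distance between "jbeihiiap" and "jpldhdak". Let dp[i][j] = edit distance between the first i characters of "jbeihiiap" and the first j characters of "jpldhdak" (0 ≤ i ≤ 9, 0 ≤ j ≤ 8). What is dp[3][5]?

4

   ''  j  p  l  d  h  d  a  k
''  0  1  2  3  4  5  6  7  8
 j  1  0  1  2  3  4  5  6  7
 b  2  1  1  2  3  4  5  6  7
 e  3  2  2  2  3  4  5  6  7
 i  4  3  3  3  3  4  5  6  7
 h  5  4  4  4  4  3  4  5  6
 i  6  5  5  5  5  4  4  5  6
 i  7  6  6  6  6  5  5  5  6
 a  8  7  7  7  7  6  6  5  6
 p  9  8  7  8  8  7  7  6  6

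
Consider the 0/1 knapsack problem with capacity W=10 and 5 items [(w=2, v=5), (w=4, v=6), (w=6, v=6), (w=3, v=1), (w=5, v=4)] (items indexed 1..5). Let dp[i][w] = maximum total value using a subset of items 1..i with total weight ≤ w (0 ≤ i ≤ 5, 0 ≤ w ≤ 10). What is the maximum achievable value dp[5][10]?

12

i\w   0   1   2   3   4   5   6   7   8   9  10
  0   0   0   0   0   0   0   0   0   0   0   0
  1   0   0   5   5   5   5   5   5   5   5   5
  2   0   0   5   5   6   6  11  11  11  11  11
  3   0   0   5   5   6   6  11  11  11  11  12
  4   0   0   5   5   6   6  11  11  11  12  12
  5   0   0   5   5   6   6  11  11  11  12  12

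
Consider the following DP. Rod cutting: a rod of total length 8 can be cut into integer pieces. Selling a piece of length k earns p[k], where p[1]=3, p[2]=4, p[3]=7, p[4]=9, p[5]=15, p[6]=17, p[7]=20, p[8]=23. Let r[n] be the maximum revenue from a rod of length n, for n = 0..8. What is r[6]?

18

   n    0    1    2    3    4    5    6    7    8
r[n]    0    3    6    9   12   15   18   21   24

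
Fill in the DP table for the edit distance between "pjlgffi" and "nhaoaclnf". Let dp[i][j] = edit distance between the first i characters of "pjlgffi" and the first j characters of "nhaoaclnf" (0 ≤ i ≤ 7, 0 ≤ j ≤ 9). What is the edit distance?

   ''  n  h  a  o  a  c  l  n  f
''  0  1  2  3  4  5  6  7  8  9
 p  1  1  2  3  4  5  6  7  8  9
 j  2  2  2  3  4  5  6  7  8  9
 l  3  3  3  3  4  5  6  6  7  8
 g  4  4  4  4  4  5  6  7  7  8
 f  5  5  5  5  5  5  6  7  8  7
 f  6  6  6  6  6  6  6  7  8  8
 i  7  7  7  7  7  7  7  7  8  9

9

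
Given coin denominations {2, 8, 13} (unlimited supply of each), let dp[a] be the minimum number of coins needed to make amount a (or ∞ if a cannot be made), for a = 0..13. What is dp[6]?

3

 a  0  1  2  3  4  5  6  7  8  9 10 11 12 13
dp  0  -  1  -  2  -  3  -  1  -  2  -  3  1
(- denotes ∞ / unreachable)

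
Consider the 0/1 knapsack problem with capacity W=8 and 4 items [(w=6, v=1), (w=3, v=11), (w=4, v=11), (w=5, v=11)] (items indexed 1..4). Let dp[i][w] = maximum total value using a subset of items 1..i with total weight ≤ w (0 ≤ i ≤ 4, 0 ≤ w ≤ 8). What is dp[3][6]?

i\w   0   1   2   3   4   5   6   7   8
  0   0   0   0   0   0   0   0   0   0
  1   0   0   0   0   0   0   1   1   1
  2   0   0   0  11  11  11  11  11  11
  3   0   0   0  11  11  11  11  22  22
  4   0   0   0  11  11  11  11  22  22

11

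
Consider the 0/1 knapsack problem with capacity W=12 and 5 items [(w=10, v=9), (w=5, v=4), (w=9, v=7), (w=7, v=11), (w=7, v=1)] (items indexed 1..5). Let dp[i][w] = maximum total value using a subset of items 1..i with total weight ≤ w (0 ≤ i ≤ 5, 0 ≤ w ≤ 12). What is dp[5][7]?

11

i\w   0   1   2   3   4   5   6   7   8   9  10  11  12
  0   0   0   0   0   0   0   0   0   0   0   0   0   0
  1   0   0   0   0   0   0   0   0   0   0   9   9   9
  2   0   0   0   0   0   4   4   4   4   4   9   9   9
  3   0   0   0   0   0   4   4   4   4   7   9   9   9
  4   0   0   0   0   0   4   4  11  11  11  11  11  15
  5   0   0   0   0   0   4   4  11  11  11  11  11  15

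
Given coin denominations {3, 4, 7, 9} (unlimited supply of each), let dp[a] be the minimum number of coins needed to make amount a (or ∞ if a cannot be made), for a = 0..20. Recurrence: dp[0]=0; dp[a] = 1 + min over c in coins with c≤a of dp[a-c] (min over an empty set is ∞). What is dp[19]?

3

 a  0  1  2  3  4  5  6  7  8  9 10 11 12 13 14 15 16 17 18 19 20
dp  0  -  -  1  1  -  2  1  2  1  2  2  2  2  2  3  2  3  2  3  3
(- denotes ∞ / unreachable)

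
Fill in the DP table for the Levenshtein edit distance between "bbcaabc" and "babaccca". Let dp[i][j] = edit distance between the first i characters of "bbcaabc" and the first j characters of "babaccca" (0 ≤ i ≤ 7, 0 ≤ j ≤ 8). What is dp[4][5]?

   ''  b  a  b  a  c  c  c  a
''  0  1  2  3  4  5  6  7  8
 b  1  0  1  2  3  4  5  6  7
 b  2  1  1  1  2  3  4  5  6
 c  3  2  2  2  2  2  3  4  5
 a  4  3  2  3  2  3  3  4  4
 a  5  4  3  3  3  3  4  4  4
 b  6  5  4  3  4  4  4  5  5
 c  7  6  5  4  4  4  4  4  5

3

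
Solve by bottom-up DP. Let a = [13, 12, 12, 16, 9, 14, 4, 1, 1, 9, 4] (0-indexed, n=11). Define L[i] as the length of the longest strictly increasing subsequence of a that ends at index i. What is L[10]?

2

   i    0    1    2    3    4    5    6    7    8    9   10
a[i]   13   12   12   16    9   14    4    1    1    9    4
L[i]    1    1    1    2    1    2    1    1    1    2    2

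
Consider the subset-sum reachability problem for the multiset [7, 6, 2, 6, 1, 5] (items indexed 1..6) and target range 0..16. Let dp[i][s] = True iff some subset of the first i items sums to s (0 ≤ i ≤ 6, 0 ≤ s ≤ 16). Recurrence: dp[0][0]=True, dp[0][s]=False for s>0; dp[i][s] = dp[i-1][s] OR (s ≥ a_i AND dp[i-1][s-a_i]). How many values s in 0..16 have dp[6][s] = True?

16

i\s   0   1   2   3   4   5   6   7   8   9  10  11  12  13  14  15  16
  0   T   F   F   F   F   F   F   F   F   F   F   F   F   F   F   F   F
  1   T   F   F   F   F   F   F   T   F   F   F   F   F   F   F   F   F
  2   T   F   F   F   F   F   T   T   F   F   F   F   F   T   F   F   F
  3   T   F   T   F   F   F   T   T   T   T   F   F   F   T   F   T   F
  4   T   F   T   F   F   F   T   T   T   T   F   F   T   T   T   T   F
  5   T   T   T   T   F   F   T   T   T   T   T   F   T   T   T   T   T
  6   T   T   T   T   F   T   T   T   T   T   T   T   T   T   T   T   T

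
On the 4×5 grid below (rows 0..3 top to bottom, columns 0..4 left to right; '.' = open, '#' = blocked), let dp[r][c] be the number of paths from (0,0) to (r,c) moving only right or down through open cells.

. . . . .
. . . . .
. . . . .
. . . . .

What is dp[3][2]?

r\c   0   1   2   3   4
  0   1   1   1   1   1
  1   1   2   3   4   5
  2   1   3   6  10  15
  3   1   4  10  20  35

10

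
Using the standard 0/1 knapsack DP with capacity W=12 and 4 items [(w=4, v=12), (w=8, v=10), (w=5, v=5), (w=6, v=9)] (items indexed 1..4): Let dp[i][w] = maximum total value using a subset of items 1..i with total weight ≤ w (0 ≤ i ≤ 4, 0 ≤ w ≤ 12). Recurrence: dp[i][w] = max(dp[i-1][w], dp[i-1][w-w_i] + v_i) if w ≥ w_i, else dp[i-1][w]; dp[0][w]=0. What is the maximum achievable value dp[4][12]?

22

i\w   0   1   2   3   4   5   6   7   8   9  10  11  12
  0   0   0   0   0   0   0   0   0   0   0   0   0   0
  1   0   0   0   0  12  12  12  12  12  12  12  12  12
  2   0   0   0   0  12  12  12  12  12  12  12  12  22
  3   0   0   0   0  12  12  12  12  12  17  17  17  22
  4   0   0   0   0  12  12  12  12  12  17  21  21  22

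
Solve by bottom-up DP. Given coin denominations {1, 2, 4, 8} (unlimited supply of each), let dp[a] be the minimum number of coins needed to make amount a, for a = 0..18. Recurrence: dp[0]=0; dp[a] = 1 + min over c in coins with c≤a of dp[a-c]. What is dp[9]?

2

 a  0  1  2  3  4  5  6  7  8  9 10 11 12 13 14 15 16 17 18
dp  0  1  1  2  1  2  2  3  1  2  2  3  2  3  3  4  2  3  3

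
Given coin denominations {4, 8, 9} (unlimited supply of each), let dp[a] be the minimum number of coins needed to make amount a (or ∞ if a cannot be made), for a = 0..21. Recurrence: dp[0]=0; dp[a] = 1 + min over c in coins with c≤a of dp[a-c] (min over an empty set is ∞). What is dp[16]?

 a  0  1  2  3  4  5  6  7  8  9 10 11 12 13 14 15 16 17 18 19 20 21
dp  0  -  -  -  1  -  -  -  1  1  -  -  2  2  -  -  2  2  2  -  3  3
(- denotes ∞ / unreachable)

2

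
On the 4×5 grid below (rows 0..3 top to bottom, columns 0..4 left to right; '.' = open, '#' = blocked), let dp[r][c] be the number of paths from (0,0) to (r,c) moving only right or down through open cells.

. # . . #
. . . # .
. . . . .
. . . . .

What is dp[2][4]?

3

r\c   0   1   2   3   4
  0   1   0   0   0   0
  1   1   1   1   0   0
  2   1   2   3   3   3
  3   1   3   6   9  12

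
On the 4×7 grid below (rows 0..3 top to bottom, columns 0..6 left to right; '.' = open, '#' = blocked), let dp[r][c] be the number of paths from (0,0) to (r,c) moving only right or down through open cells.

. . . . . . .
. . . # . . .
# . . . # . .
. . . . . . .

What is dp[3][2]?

7

r\c   0   1   2   3   4   5   6
  0   1   1   1   1   1   1   1
  1   1   2   3   0   1   2   3
  2   0   2   5   5   0   2   5
  3   0   2   7  12  12  14  19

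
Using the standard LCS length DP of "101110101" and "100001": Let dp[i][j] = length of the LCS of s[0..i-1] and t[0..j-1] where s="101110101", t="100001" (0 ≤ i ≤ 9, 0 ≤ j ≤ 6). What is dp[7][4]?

3

   ''  1  0  0  0  0  1
''  0  0  0  0  0  0  0
 1  0  1  1  1  1  1  1
 0  0  1  2  2  2  2  2
 1  0  1  2  2  2  2  3
 1  0  1  2  2  2  2  3
 1  0  1  2  2  2  2  3
 0  0  1  2  3  3  3  3
 1  0  1  2  3  3  3  4
 0  0  1  2  3  4  4  4
 1  0  1  2  3  4  4  5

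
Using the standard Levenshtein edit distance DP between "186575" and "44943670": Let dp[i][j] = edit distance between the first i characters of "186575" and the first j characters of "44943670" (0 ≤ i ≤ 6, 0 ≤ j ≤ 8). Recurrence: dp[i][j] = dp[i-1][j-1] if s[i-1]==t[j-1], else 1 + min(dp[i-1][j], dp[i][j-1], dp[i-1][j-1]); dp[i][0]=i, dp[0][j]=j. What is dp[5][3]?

   ''  4  4  9  4  3  6  7  0
''  0  1  2  3  4  5  6  7  8
 1  1  1  2  3  4  5  6  7  8
 8  2  2  2  3  4  5  6  7  8
 6  3  3  3  3  4  5  5  6  7
 5  4  4  4  4  4  5  6  6  7
 7  5  5  5  5  5  5  6  6  7
 5  6  6  6  6  6  6  6  7  7

5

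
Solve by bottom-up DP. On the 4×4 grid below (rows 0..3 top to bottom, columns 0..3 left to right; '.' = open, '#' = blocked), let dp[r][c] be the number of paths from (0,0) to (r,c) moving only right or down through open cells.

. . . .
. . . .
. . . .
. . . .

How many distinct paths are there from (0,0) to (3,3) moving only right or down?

20

r\c   0   1   2   3
  0   1   1   1   1
  1   1   2   3   4
  2   1   3   6  10
  3   1   4  10  20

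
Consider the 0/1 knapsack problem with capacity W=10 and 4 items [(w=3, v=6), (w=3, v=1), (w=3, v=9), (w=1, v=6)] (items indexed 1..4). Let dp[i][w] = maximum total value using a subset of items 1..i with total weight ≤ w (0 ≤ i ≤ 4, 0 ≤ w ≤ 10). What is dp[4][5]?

i\w   0   1   2   3   4   5   6   7   8   9  10
  0   0   0   0   0   0   0   0   0   0   0   0
  1   0   0   0   6   6   6   6   6   6   6   6
  2   0   0   0   6   6   6   7   7   7   7   7
  3   0   0   0   9   9   9  15  15  15  16  16
  4   0   6   6   9  15  15  15  21  21  21  22

15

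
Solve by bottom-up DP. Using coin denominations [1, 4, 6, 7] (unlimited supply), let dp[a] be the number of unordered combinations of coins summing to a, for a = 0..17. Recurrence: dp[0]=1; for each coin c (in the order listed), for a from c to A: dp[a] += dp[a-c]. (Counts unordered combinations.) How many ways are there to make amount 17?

after  coin     0     1     2     3     4     5     6     7     8     9    10    11    12    13    14    15    16    17
          1     1     1     1     1     1     1     1     1     1     1     1     1     1     1     1     1     1     1
          4     1     1     1     1     2     2     2     2     3     3     3     3     4     4     4     4     5     5
          6     1     1     1     1     2     2     3     3     4     4     5     5     7     7     8     8    10    10
          7     1     1     1     1     2     2     3     4     5     5     6     7     9    10    12    13    15    16

16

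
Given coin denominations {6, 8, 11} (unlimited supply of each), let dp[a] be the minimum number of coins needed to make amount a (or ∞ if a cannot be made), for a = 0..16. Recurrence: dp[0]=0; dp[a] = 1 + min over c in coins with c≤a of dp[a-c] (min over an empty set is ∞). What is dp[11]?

1

 a  0  1  2  3  4  5  6  7  8  9 10 11 12 13 14 15 16
dp  0  -  -  -  -  -  1  -  1  -  -  1  2  -  2  -  2
(- denotes ∞ / unreachable)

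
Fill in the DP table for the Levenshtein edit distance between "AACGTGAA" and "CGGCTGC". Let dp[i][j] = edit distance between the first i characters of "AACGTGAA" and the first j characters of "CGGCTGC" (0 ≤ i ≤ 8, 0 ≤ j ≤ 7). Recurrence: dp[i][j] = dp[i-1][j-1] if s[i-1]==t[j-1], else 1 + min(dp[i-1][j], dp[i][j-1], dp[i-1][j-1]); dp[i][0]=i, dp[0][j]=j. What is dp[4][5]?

   ''  C  G  G  C  T  G  C
''  0  1  2  3  4  5  6  7
 A  1  1  2  3  4  5  6  7
 A  2  2  2  3  4  5  6  7
 C  3  2  3  3  3  4  5  6
 G  4  3  2  3  4  4  4  5
 T  5  4  3  3  4  4  5  5
 G  6  5  4  3  4  5  4  5
 A  7  6  5  4  4  5  5  5
 A  8  7  6  5  5  5  6  6

4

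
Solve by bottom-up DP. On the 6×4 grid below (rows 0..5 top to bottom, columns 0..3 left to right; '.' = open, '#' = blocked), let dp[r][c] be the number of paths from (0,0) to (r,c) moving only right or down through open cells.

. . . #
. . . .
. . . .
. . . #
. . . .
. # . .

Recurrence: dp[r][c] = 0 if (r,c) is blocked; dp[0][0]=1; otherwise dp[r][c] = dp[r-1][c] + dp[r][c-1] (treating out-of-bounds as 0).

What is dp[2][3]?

r\c   0   1   2   3
  0   1   1   1   0
  1   1   2   3   3
  2   1   3   6   9
  3   1   4  10   0
  4   1   5  15  15
  5   1   0  15  30

9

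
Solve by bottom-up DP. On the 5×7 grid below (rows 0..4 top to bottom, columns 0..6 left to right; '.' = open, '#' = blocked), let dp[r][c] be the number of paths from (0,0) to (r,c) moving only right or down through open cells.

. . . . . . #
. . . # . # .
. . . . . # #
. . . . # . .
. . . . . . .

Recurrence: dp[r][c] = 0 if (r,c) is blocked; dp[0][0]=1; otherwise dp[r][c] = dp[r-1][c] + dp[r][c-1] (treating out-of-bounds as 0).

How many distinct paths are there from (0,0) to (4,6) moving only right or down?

31

r\c   0   1   2   3   4   5   6
  0   1   1   1   1   1   1   0
  1   1   2   3   0   1   0   0
  2   1   3   6   6   7   0   0
  3   1   4  10  16   0   0   0
  4   1   5  15  31  31  31  31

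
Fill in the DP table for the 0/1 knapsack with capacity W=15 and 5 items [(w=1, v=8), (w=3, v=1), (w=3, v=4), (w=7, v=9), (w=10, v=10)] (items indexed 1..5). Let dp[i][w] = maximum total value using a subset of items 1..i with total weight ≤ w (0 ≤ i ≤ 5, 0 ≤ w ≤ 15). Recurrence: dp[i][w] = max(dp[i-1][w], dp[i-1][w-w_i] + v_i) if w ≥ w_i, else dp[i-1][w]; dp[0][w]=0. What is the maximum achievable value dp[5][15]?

22

i\w   0   1   2   3   4   5   6   7   8   9  10  11  12  13  14  15
  0   0   0   0   0   0   0   0   0   0   0   0   0   0   0   0   0
  1   0   8   8   8   8   8   8   8   8   8   8   8   8   8   8   8
  2   0   8   8   8   9   9   9   9   9   9   9   9   9   9   9   9
  3   0   8   8   8  12  12  12  13  13  13  13  13  13  13  13  13
  4   0   8   8   8  12  12  12  13  17  17  17  21  21  21  22  22
  5   0   8   8   8  12  12  12  13  17  17  17  21  21  21  22  22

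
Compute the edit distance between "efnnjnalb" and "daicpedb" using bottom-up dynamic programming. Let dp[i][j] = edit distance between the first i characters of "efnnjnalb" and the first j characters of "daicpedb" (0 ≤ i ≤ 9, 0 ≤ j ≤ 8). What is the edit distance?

   ''  d  a  i  c  p  e  d  b
''  0  1  2  3  4  5  6  7  8
 e  1  1  2  3  4  5  5  6  7
 f  2  2  2  3  4  5  6  6  7
 n  3  3  3  3  4  5  6  7  7
 n  4  4  4  4  4  5  6  7  8
 j  5  5  5  5  5  5  6  7  8
 n  6  6  6  6  6  6  6  7  8
 a  7  7  6  7  7  7  7  7  8
 l  8  8  7  7  8  8  8  8  8
 b  9  9  8  8  8  9  9  9  8

8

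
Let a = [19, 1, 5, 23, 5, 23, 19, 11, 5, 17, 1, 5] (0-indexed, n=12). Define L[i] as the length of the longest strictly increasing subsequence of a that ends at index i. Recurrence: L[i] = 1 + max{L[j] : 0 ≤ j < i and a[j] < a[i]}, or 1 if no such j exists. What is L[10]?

   i    0    1    2    3    4    5    6    7    8    9   10   11
a[i]   19    1    5   23    5   23   19   11    5   17    1    5
L[i]    1    1    2    3    2    3    3    3    2    4    1    2

1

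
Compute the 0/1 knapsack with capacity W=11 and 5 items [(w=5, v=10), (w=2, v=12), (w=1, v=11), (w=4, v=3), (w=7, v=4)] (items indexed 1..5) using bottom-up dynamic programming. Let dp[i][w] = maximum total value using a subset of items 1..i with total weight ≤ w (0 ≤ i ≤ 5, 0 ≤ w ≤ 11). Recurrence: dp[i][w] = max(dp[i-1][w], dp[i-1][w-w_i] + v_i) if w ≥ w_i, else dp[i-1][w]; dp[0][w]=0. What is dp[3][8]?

i\w   0   1   2   3   4   5   6   7   8   9  10  11
  0   0   0   0   0   0   0   0   0   0   0   0   0
  1   0   0   0   0   0  10  10  10  10  10  10  10
  2   0   0  12  12  12  12  12  22  22  22  22  22
  3   0  11  12  23  23  23  23  23  33  33  33  33
  4   0  11  12  23  23  23  23  26  33  33  33  33
  5   0  11  12  23  23  23  23  26  33  33  33  33

33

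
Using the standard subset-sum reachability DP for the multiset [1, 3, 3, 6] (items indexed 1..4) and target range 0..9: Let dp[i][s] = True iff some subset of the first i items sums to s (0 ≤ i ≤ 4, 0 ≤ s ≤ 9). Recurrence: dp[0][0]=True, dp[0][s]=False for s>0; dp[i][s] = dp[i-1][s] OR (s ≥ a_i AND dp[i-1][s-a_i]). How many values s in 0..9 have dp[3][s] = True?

6

i\s   0   1   2   3   4   5   6   7   8   9
  0   T   F   F   F   F   F   F   F   F   F
  1   T   T   F   F   F   F   F   F   F   F
  2   T   T   F   T   T   F   F   F   F   F
  3   T   T   F   T   T   F   T   T   F   F
  4   T   T   F   T   T   F   T   T   F   T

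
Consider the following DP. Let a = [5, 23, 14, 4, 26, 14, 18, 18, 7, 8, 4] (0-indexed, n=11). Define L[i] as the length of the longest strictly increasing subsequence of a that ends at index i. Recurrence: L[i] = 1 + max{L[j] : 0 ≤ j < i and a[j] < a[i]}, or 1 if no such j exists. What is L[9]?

3

   i    0    1    2    3    4    5    6    7    8    9   10
a[i]    5   23   14    4   26   14   18   18    7    8    4
L[i]    1    2    2    1    3    2    3    3    2    3    1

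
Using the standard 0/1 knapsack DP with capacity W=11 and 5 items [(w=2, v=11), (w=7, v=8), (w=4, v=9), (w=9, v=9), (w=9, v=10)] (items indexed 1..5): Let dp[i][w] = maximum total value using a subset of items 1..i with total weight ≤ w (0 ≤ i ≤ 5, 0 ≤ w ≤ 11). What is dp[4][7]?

i\w   0   1   2   3   4   5   6   7   8   9  10  11
  0   0   0   0   0   0   0   0   0   0   0   0   0
  1   0   0  11  11  11  11  11  11  11  11  11  11
  2   0   0  11  11  11  11  11  11  11  19  19  19
  3   0   0  11  11  11  11  20  20  20  20  20  20
  4   0   0  11  11  11  11  20  20  20  20  20  20
  5   0   0  11  11  11  11  20  20  20  20  20  21

20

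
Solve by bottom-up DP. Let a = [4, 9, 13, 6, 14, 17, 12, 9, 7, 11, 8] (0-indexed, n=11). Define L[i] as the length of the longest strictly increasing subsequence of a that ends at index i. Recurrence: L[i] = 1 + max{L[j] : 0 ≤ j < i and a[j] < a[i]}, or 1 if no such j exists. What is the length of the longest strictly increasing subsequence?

   i    0    1    2    3    4    5    6    7    8    9   10
a[i]    4    9   13    6   14   17   12    9    7   11    8
L[i]    1    2    3    2    4    5    3    3    3    4    4

5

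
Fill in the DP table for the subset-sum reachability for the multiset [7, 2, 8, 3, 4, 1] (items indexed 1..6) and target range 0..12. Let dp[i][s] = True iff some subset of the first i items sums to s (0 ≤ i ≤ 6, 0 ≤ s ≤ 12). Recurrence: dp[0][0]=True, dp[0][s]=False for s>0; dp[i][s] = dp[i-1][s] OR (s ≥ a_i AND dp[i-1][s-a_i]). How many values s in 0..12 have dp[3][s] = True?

i\s   0   1   2   3   4   5   6   7   8   9  10  11  12
  0   T   F   F   F   F   F   F   F   F   F   F   F   F
  1   T   F   F   F   F   F   F   T   F   F   F   F   F
  2   T   F   T   F   F   F   F   T   F   T   F   F   F
  3   T   F   T   F   F   F   F   T   T   T   T   F   F
  4   T   F   T   T   F   T   F   T   T   T   T   T   T
  5   T   F   T   T   T   T   T   T   T   T   T   T   T
  6   T   T   T   T   T   T   T   T   T   T   T   T   T

6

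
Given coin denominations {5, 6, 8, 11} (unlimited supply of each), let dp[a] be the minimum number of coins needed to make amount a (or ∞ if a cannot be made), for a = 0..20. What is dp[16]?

2

 a  0  1  2  3  4  5  6  7  8  9 10 11 12 13 14 15 16 17 18 19 20
dp  0  -  -  -  -  1  1  -  1  -  2  1  2  2  2  3  2  2  3  2  3
(- denotes ∞ / unreachable)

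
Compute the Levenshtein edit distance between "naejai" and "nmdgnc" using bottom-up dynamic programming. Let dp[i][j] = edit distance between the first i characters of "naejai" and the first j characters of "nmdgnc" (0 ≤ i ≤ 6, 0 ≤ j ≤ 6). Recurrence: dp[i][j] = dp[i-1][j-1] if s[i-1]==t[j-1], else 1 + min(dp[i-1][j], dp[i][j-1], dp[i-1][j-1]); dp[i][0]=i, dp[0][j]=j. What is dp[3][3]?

   ''  n  m  d  g  n  c
''  0  1  2  3  4  5  6
 n  1  0  1  2  3  4  5
 a  2  1  1  2  3  4  5
 e  3  2  2  2  3  4  5
 j  4  3  3  3  3  4  5
 a  5  4  4  4  4  4  5
 i  6  5  5  5  5  5  5

2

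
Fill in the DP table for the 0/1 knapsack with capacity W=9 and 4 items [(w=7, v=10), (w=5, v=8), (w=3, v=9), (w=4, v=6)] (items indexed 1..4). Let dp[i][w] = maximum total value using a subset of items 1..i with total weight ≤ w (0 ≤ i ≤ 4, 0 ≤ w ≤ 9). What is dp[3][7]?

10

i\w   0   1   2   3   4   5   6   7   8   9
  0   0   0   0   0   0   0   0   0   0   0
  1   0   0   0   0   0   0   0  10  10  10
  2   0   0   0   0   0   8   8  10  10  10
  3   0   0   0   9   9   9   9  10  17  17
  4   0   0   0   9   9   9   9  15  17  17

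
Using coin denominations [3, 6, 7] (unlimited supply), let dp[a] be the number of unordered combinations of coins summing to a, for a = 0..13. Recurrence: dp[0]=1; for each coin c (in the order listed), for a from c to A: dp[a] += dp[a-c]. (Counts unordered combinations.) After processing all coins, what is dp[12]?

after  coin     0     1     2     3     4     5     6     7     8     9    10    11    12    13
          3     1     0     0     1     0     0     1     0     0     1     0     0     1     0
          6     1     0     0     1     0     0     2     0     0     2     0     0     3     0
          7     1     0     0     1     0     0     2     1     0     2     1     0     3     2

3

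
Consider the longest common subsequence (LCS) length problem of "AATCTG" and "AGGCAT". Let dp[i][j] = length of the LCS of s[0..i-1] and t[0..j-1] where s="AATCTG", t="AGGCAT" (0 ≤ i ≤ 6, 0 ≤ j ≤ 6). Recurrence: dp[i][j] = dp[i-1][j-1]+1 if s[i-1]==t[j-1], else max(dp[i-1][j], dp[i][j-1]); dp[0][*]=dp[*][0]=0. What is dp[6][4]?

   ''  A  G  G  C  A  T
''  0  0  0  0  0  0  0
 A  0  1  1  1  1  1  1
 A  0  1  1  1  1  2  2
 T  0  1  1  1  1  2  3
 C  0  1  1  1  2  2  3
 T  0  1  1  1  2  2  3
 G  0  1  2  2  2  2  3

2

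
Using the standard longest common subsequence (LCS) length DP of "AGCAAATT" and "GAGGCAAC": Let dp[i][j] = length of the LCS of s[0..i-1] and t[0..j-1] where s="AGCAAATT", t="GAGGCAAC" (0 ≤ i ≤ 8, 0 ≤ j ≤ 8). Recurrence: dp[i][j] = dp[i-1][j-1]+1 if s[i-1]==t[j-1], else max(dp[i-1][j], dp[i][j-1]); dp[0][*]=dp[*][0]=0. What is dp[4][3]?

   ''  G  A  G  G  C  A  A  C
''  0  0  0  0  0  0  0  0  0
 A  0  0  1  1  1  1  1  1  1
 G  0  1  1  2  2  2  2  2  2
 C  0  1  1  2  2  3  3  3  3
 A  0  1  2  2  2  3  4  4  4
 A  0  1  2  2  2  3  4  5  5
 A  0  1  2  2  2  3  4  5  5
 T  0  1  2  2  2  3  4  5  5
 T  0  1  2  2  2  3  4  5  5

2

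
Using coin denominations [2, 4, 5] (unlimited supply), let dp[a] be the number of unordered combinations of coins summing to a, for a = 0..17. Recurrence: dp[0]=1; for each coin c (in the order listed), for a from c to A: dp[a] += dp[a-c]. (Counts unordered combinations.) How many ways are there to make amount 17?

5

after  coin     0     1     2     3     4     5     6     7     8     9    10    11    12    13    14    15    16    17
          2     1     0     1     0     1     0     1     0     1     0     1     0     1     0     1     0     1     0
          4     1     0     1     0     2     0     2     0     3     0     3     0     4     0     4     0     5     0
          5     1     0     1     0     2     1     2     1     3     2     4     2     5     3     6     4     7     5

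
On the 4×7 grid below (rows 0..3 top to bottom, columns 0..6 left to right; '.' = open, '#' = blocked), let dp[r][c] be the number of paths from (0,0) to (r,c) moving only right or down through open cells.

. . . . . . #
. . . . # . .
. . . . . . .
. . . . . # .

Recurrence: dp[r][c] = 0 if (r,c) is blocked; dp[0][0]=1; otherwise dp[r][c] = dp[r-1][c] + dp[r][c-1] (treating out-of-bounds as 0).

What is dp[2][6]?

12

r\c   0   1   2   3   4   5   6
  0   1   1   1   1   1   1   0
  1   1   2   3   4   0   1   1
  2   1   3   6  10  10  11  12
  3   1   4  10  20  30   0  12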